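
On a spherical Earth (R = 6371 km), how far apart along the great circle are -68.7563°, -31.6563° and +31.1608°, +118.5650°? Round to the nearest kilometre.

Δλ = 118.5650 − -31.6563 = 150.2213°.
Δφ = 31.1608 − -68.7563 = 99.9171°.
a = sin²(Δφ/2) + cos φ₁ · cos φ₂ · sin²(Δλ/2) = 0.875697.
c = 2·atan2(√a, √(1−a)) = 2.42097 rad → d = 6371·c ≈ 15424.00 km.

15424 km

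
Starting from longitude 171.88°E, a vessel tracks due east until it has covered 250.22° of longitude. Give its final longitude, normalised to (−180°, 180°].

Start at +171.88°; shift +250.22° → +422.10°.
+422.10° lies outside (−180°, 180°]; subtract 360° → +62.10°.

62.10°E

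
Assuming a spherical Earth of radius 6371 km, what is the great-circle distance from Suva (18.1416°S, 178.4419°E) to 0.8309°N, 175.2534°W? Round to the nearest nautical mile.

1198 nmi

Δλ = -175.2534 − 178.4419 = -353.6953°; wrapped into (−180°, 180°]: 6.3047°.
Δφ = 0.8309 − -18.1416 = 18.9725°.
a = sin²(Δφ/2) + cos φ₁ · cos φ₂ · sin²(Δλ/2) = 0.030036.
c = 2·atan2(√a, √(1−a)) = 0.34838 rad → d = 6371·c ≈ 2219.51 km ≈ 1198.44 nmi.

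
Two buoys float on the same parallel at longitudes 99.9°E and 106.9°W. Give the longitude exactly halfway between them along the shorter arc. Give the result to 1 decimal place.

Signed shortest Δλ from +99.9° to -106.9° is +153.2°.
Midpoint longitude = +99.9° + (+153.2°)/2 = +99.9° + 76.6° = +176.5°.
(The naïve average (+99.9 + -106.9)/2 = -3.5° is on the wrong side of the globe.)

176.5°E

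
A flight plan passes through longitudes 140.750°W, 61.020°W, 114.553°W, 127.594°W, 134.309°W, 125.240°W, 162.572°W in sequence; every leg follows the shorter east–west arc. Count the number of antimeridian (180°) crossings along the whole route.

Leg 1: -140.750° → -61.020°, shortest Δλ = 79.73° (east) — does not cross 180°.
Leg 2: -61.020° → -114.553°, shortest Δλ = -53.533° (west) — does not cross 180°.
Leg 3: -114.553° → -127.594°, shortest Δλ = -13.041° (west) — does not cross 180°.
Leg 4: -127.594° → -134.309°, shortest Δλ = -6.715° (west) — does not cross 180°.
Leg 5: -134.309° → -125.240°, shortest Δλ = 9.069° (east) — does not cross 180°.
Leg 6: -125.240° → -162.572°, shortest Δλ = -37.332° (west) — does not cross 180°.
Total crossings: 0.

0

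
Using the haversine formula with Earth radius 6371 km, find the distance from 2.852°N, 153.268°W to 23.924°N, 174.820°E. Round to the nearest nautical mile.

2241 nmi

Δλ = 174.820 − -153.268 = 328.088°; wrapped into (−180°, 180°]: -31.912°.
Δφ = 23.924 − 2.852 = 21.072°.
a = sin²(Δφ/2) + cos φ₁ · cos φ₂ · sin²(Δλ/2) = 0.102427.
c = 2·atan2(√a, √(1−a)) = 0.65155 rad → d = 6371·c ≈ 4151.01 km ≈ 2241.36 nmi.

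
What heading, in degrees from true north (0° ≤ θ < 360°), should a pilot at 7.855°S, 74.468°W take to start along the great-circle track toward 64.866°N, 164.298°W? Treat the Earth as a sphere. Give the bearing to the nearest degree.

335°

Δλ = -164.298 − -74.468 = -89.830°.
θ = atan2( sin Δλ · cos φ₂ , cos φ₁ · sin φ₂ − sin φ₁ · cos φ₂ · cos Δλ )
  = atan2(-0.42473, 0.89699) = -25.338° → normalised to [0°, 360°): 334.662°.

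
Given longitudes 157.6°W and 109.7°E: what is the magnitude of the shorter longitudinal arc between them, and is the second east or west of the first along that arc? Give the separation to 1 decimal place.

Raw difference: 109.7 − -157.6 = 267.3°.
Normalise into (−180°, 180°]: 267.3° − 360° = -92.7°.
Negative ⇒ the second point lies to the west; separation 92.7°.

92.7° west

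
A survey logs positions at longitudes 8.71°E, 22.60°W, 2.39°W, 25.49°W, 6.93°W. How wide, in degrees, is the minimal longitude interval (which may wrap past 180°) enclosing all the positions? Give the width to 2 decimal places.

34.20°

Sort the longitudes: -25.49°, -22.60°, -6.93°, -2.39°, +8.71°.
Eastward gaps between consecutive values (wrapping around): 2.89°, 15.67°, 4.54°, 11.10°, 325.80°.
Largest gap = 325.80° ⇒ minimal covering band is its complement: 360° − 325.80° = 34.20°.
Band runs from -25.49° eastward to +8.71°.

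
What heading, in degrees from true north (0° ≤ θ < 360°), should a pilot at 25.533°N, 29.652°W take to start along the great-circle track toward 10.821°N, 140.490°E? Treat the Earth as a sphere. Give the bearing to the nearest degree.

16°

Δλ = 140.490 − -29.652 = 170.142°.
θ = atan2( sin Δλ · cos φ₂ , cos φ₁ · sin φ₂ − sin φ₁ · cos φ₂ · cos Δλ )
  = atan2(0.16816, 0.58652) = 15.998° → normalised to [0°, 360°): 15.998°.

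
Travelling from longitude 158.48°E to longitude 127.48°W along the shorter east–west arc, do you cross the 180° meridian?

Yes

Naïve |-127.48 − 158.48| = 285.96° > 180°, so the shorter arc goes the other way round — across 180°.
Signed shortest Δλ = ((-127.48 − 158.48 + 180) mod 360) − 180 = 74.04°.
Going east by 74.04° from +158.48° passes through 180° before reaching -127.48°.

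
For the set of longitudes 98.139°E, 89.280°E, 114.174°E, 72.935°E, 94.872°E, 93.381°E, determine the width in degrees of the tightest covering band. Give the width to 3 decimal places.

41.239°

Sort the longitudes: +72.935°, +89.280°, +93.381°, +94.872°, +98.139°, +114.174°.
Eastward gaps between consecutive values (wrapping around): 16.345°, 4.101°, 1.491°, 3.267°, 16.035°, 318.761°.
Largest gap = 318.761° ⇒ minimal covering band is its complement: 360° − 318.761° = 41.239°.
Band runs from +72.935° eastward to +114.174°.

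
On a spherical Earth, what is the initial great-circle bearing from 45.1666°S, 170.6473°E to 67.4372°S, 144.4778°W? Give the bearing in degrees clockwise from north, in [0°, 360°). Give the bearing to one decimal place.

149.4°

Δλ = -144.4778 − 170.6473 = -315.1251°; wrapped into (−180°, 180°]: 44.8749°.
θ = atan2( sin Δλ · cos φ₂ , cos φ₁ · sin φ₂ − sin φ₁ · cos φ₂ · cos Δλ )
  = atan2(0.27072, -0.45826) = 149.427° → normalised to [0°, 360°): 149.427°.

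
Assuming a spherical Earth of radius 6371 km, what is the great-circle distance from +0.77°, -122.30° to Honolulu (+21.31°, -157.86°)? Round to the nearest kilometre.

Δλ = -157.86 − -122.30 = -35.56°.
Δφ = 21.31 − 0.77 = 20.54°.
a = sin²(Δφ/2) + cos φ₁ · cos φ₂ · sin²(Δλ/2) = 0.118649.
c = 2·atan2(√a, √(1−a)) = 0.70332 rad → d = 6371·c ≈ 4480.83 km.

4481 km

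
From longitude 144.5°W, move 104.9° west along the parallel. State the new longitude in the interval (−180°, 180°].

110.6°E

Start at -144.5°; shift −104.9° → -249.4°.
-249.4° lies outside (−180°, 180°]; add 360° → +110.6°.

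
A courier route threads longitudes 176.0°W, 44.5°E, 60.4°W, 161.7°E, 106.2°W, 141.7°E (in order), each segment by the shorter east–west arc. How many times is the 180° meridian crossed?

4

Leg 1: -176.0° → +44.5°, shortest Δλ = -139.5° (west) — crosses 180°.
Leg 2: +44.5° → -60.4°, shortest Δλ = -104.9° (west) — does not cross 180°.
Leg 3: -60.4° → +161.7°, shortest Δλ = -137.9° (west) — crosses 180°.
Leg 4: +161.7° → -106.2°, shortest Δλ = 92.1° (east) — crosses 180°.
Leg 5: -106.2° → +141.7°, shortest Δλ = -112.1° (west) — crosses 180°.
Total crossings: 4.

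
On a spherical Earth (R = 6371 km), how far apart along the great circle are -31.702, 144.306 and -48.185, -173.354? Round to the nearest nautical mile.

Δλ = -173.354 − 144.306 = -317.660°; wrapped into (−180°, 180°]: 42.340°.
Δφ = -48.185 − -31.702 = -16.483°.
a = sin²(Δφ/2) + cos φ₁ · cos φ₂ · sin²(Δλ/2) = 0.094528.
c = 2·atan2(√a, √(1−a)) = 0.62503 rad → d = 6371·c ≈ 3982.08 km ≈ 2150.15 nmi.

2150 nmi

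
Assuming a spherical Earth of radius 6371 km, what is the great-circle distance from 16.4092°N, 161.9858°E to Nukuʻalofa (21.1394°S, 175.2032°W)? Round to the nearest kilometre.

Δλ = -175.2032 − 161.9858 = -337.1890°; wrapped into (−180°, 180°]: 22.8110°.
Δφ = -21.1394 − 16.4092 = -37.5486°.
a = sin²(Δφ/2) + cos φ₁ · cos φ₂ · sin²(Δλ/2) = 0.138570.
c = 2·atan2(√a, √(1−a)) = 0.76286 rad → d = 6371·c ≈ 4860.21 km.

4860 km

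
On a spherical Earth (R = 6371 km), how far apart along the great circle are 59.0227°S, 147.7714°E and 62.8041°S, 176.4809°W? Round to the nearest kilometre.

Δλ = -176.4809 − 147.7714 = -324.2523°; wrapped into (−180°, 180°]: 35.7477°.
Δφ = -62.8041 − -59.0227 = -3.7814°.
a = sin²(Δφ/2) + cos φ₁ · cos φ₂ · sin²(Δλ/2) = 0.023248.
c = 2·atan2(√a, √(1−a)) = 0.30614 rad → d = 6371·c ≈ 1950.42 km.

1950 km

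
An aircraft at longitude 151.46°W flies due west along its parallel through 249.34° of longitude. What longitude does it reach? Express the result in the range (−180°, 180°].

Start at -151.46°; shift −249.34° → -400.80°.
-400.80° lies outside (−180°, 180°]; add 360° → -40.80°.

40.80°W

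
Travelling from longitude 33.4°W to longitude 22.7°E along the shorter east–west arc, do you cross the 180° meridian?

Signed shortest Δλ = ((22.7 − -33.4 + 180) mod 360) − 180 = 56.1°.
Going east by 56.1° from -33.4° reaches +22.7° without touching 180°.

No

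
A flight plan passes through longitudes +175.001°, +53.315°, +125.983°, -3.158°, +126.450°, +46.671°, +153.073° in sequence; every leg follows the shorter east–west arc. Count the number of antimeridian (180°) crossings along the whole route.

0

Leg 1: +175.001° → +53.315°, shortest Δλ = -121.686° (west) — does not cross 180°.
Leg 2: +53.315° → +125.983°, shortest Δλ = 72.668° (east) — does not cross 180°.
Leg 3: +125.983° → -3.158°, shortest Δλ = -129.141° (west) — does not cross 180°.
Leg 4: -3.158° → +126.450°, shortest Δλ = 129.608° (east) — does not cross 180°.
Leg 5: +126.450° → +46.671°, shortest Δλ = -79.779° (west) — does not cross 180°.
Leg 6: +46.671° → +153.073°, shortest Δλ = 106.402° (east) — does not cross 180°.
Total crossings: 0.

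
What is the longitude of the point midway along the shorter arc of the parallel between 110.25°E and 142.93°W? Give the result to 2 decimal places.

163.66°E

Signed shortest Δλ from +110.25° to -142.93° is +106.82°.
Midpoint longitude = +110.25° + (+106.82°)/2 = +110.25° + 53.41° = +163.66°.
(The naïve average (+110.25 + -142.93)/2 = -16.34° is on the wrong side of the globe.)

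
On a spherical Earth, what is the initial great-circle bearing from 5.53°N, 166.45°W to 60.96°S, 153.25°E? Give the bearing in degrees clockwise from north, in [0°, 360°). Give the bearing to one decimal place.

Δλ = 153.25 − -166.45 = 319.70°; wrapped into (−180°, 180°]: -40.30°.
θ = atan2( sin Δλ · cos φ₂ , cos φ₁ · sin φ₂ − sin φ₁ · cos φ₂ · cos Δλ )
  = atan2(-0.31396, -0.90589) = -160.885° → normalised to [0°, 360°): 199.115°.

199.1°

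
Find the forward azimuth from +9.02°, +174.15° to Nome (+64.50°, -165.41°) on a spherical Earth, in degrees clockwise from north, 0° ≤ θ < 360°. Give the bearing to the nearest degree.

10°

Δλ = -165.41 − 174.15 = -339.56°; wrapped into (−180°, 180°]: 20.44°.
θ = atan2( sin Δλ · cos φ₂ , cos φ₁ · sin φ₂ − sin φ₁ · cos φ₂ · cos Δλ )
  = atan2(0.15035, 0.82818) = 10.289° → normalised to [0°, 360°): 10.289°.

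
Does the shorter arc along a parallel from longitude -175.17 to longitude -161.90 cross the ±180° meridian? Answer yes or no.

No

Signed shortest Δλ = ((-161.90 − -175.17 + 180) mod 360) − 180 = 13.27°.
Going east by 13.27° from -175.17° reaches -161.90° without touching 180°.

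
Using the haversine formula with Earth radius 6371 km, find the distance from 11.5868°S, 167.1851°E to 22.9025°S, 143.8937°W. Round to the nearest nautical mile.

2873 nmi

Δλ = -143.8937 − 167.1851 = -311.0788°; wrapped into (−180°, 180°]: 48.9212°.
Δφ = -22.9025 − -11.5868 = -11.3157°.
a = sin²(Δφ/2) + cos φ₁ · cos φ₂ · sin²(Δλ/2) = 0.164437.
c = 2·atan2(√a, √(1−a)) = 0.83507 rad → d = 6371·c ≈ 5320.23 km ≈ 2872.69 nmi.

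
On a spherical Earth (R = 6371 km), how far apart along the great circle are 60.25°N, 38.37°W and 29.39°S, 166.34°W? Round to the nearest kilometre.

Δλ = -166.34 − -38.37 = -127.97°.
Δφ = -29.39 − 60.25 = -89.64°.
a = sin²(Δφ/2) + cos φ₁ · cos φ₂ · sin²(Δλ/2) = 0.846037.
c = 2·atan2(√a, √(1−a)) = 2.33516 rad → d = 6371·c ≈ 14877.28 km.

14877 km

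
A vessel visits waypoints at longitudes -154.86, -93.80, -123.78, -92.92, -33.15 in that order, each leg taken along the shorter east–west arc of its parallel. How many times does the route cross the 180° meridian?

0

Leg 1: -154.86° → -93.80°, shortest Δλ = 61.06° (east) — does not cross 180°.
Leg 2: -93.80° → -123.78°, shortest Δλ = -29.98° (west) — does not cross 180°.
Leg 3: -123.78° → -92.92°, shortest Δλ = 30.86° (east) — does not cross 180°.
Leg 4: -92.92° → -33.15°, shortest Δλ = 59.77° (east) — does not cross 180°.
Total crossings: 0.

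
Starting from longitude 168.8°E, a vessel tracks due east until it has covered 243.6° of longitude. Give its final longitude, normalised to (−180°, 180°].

Start at +168.8°; shift +243.6° → +412.4°.
+412.4° lies outside (−180°, 180°]; subtract 360° → +52.4°.

52.4°E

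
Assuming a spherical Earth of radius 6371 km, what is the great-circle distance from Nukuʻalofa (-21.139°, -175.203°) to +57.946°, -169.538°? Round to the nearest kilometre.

8810 km

Δλ = -169.538 − -175.203 = 5.665°.
Δφ = 57.946 − -21.139 = 79.085°.
a = sin²(Δφ/2) + cos φ₁ · cos φ₂ · sin²(Δλ/2) = 0.406533.
c = 2·atan2(√a, √(1−a)) = 1.38276 rad → d = 6371·c ≈ 8809.53 km.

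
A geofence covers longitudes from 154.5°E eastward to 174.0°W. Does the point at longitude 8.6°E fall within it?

Band width going east from +154.5° to -174.0°: ((-174.0 − 154.5) mod 360) = 31.5°.
Offset of +8.6° east of the west edge: ((8.6 − 154.5) mod 360) = 214.1°.
214.1° > 31.5° ⇒ outside.

No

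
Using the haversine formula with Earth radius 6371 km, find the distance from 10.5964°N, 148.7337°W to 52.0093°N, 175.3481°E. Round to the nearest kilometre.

Δλ = 175.3481 − -148.7337 = 324.0818°; wrapped into (−180°, 180°]: -35.9182°.
Δφ = 52.0093 − 10.5964 = 41.4129°.
a = sin²(Δφ/2) + cos φ₁ · cos φ₂ · sin²(Δλ/2) = 0.182541.
c = 2·atan2(√a, √(1−a)) = 0.88289 rad → d = 6371·c ≈ 5624.92 km.

5625 km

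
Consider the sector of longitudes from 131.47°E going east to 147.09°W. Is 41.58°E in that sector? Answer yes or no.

No

Band width going east from +131.47° to -147.09°: ((-147.09 − 131.47) mod 360) = 81.44°.
Offset of +41.58° east of the west edge: ((41.58 − 131.47) mod 360) = 270.11°.
270.11° > 81.44° ⇒ outside.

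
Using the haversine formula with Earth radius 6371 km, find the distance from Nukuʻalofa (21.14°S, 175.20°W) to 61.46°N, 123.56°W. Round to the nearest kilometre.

10264 km

Δλ = -123.56 − -175.20 = 51.64°.
Δφ = 61.46 − -21.14 = 82.60°.
a = sin²(Δφ/2) + cos φ₁ · cos φ₂ · sin²(Δλ/2) = 0.520136.
c = 2·atan2(√a, √(1−a)) = 1.61108 rad → d = 6371·c ≈ 10264.19 km.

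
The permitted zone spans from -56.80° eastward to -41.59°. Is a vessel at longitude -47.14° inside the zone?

Yes

Band width going east from -56.80° to -41.59°: ((-41.59 − -56.80) mod 360) = 15.21°.
Offset of -47.14° east of the west edge: ((-47.14 − -56.80) mod 360) = 9.66°.
9.66° ≤ 15.21° ⇒ inside.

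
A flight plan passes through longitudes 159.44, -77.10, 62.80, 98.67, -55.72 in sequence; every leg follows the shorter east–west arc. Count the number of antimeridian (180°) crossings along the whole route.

1

Leg 1: +159.44° → -77.10°, shortest Δλ = 123.46° (east) — crosses 180°.
Leg 2: -77.10° → +62.80°, shortest Δλ = 139.9° (east) — does not cross 180°.
Leg 3: +62.80° → +98.67°, shortest Δλ = 35.87° (east) — does not cross 180°.
Leg 4: +98.67° → -55.72°, shortest Δλ = -154.39° (west) — does not cross 180°.
Total crossings: 1.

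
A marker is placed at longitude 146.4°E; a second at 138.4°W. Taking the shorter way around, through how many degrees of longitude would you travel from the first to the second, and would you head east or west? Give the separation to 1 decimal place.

75.2° east

Raw difference: -138.4 − 146.4 = -284.8°.
Normalise into (−180°, 180°]: -284.8° + 360° = 75.2°.
Positive ⇒ the second point lies to the east; separation 75.2°.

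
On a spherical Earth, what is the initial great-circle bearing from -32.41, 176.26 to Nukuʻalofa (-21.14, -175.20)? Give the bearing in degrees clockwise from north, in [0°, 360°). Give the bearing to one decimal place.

36.1°

Δλ = -175.20 − 176.26 = -351.46°; wrapped into (−180°, 180°]: 8.54°.
θ = atan2( sin Δλ · cos φ₂ , cos φ₁ · sin φ₂ − sin φ₁ · cos φ₂ · cos Δλ )
  = atan2(0.13851, 0.18989) = 36.107° → normalised to [0°, 360°): 36.107°.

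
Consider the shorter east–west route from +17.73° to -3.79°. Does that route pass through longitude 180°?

No

Signed shortest Δλ = ((-3.79 − 17.73 + 180) mod 360) − 180 = -21.52°.
Going west by 21.52° from +17.73° reaches -3.79° without touching 180°.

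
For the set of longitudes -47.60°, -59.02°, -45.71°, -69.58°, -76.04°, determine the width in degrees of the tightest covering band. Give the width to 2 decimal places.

30.33°

Sort the longitudes: -76.04°, -69.58°, -59.02°, -47.60°, -45.71°.
Eastward gaps between consecutive values (wrapping around): 6.46°, 10.56°, 11.42°, 1.89°, 329.67°.
Largest gap = 329.67° ⇒ minimal covering band is its complement: 360° − 329.67° = 30.33°.
Band runs from -76.04° eastward to -45.71°.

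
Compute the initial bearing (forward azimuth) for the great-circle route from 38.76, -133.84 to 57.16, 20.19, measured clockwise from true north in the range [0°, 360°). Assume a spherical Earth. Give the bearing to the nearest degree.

14°

Δλ = 20.19 − -133.84 = 154.03°.
θ = atan2( sin Δλ · cos φ₂ , cos φ₁ · sin φ₂ − sin φ₁ · cos φ₂ · cos Δλ )
  = atan2(0.23747, 0.96038) = 13.889° → normalised to [0°, 360°): 13.889°.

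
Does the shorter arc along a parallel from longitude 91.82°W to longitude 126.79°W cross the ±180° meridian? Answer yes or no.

Signed shortest Δλ = ((-126.79 − -91.82 + 180) mod 360) − 180 = -34.97°.
Going west by 34.97° from -91.82° reaches -126.79° without touching 180°.

No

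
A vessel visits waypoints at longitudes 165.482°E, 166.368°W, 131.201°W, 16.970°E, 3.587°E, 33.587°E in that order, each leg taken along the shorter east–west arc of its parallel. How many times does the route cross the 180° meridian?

Leg 1: +165.482° → -166.368°, shortest Δλ = 28.15° (east) — crosses 180°.
Leg 2: -166.368° → -131.201°, shortest Δλ = 35.167° (east) — does not cross 180°.
Leg 3: -131.201° → +16.970°, shortest Δλ = 148.171° (east) — does not cross 180°.
Leg 4: +16.970° → +3.587°, shortest Δλ = -13.383° (west) — does not cross 180°.
Leg 5: +3.587° → +33.587°, shortest Δλ = 30.0° (east) — does not cross 180°.
Total crossings: 1.

1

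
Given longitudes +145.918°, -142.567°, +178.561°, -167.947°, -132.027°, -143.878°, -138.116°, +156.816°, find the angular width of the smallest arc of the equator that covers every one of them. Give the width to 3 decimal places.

82.055°

Sort the longitudes: -167.947°, -143.878°, -142.567°, -138.116°, -132.027°, +145.918°, +156.816°, +178.561°.
Eastward gaps between consecutive values (wrapping around): 24.069°, 1.311°, 4.451°, 6.089°, 277.945°, 10.898°, 21.745°, 13.492°.
Largest gap = 277.945° ⇒ minimal covering band is its complement: 360° − 277.945° = 82.055°.
Band runs from +145.918° eastward to -132.027°, crossing the antimeridian.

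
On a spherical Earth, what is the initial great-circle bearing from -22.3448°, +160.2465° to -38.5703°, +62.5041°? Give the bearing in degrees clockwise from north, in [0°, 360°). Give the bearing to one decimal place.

Δλ = 62.5041 − 160.2465 = -97.7424°.
θ = atan2( sin Δλ · cos φ₂ , cos φ₁ · sin φ₂ − sin φ₁ · cos φ₂ · cos Δλ )
  = atan2(-0.77472, -0.61670) = -128.521° → normalised to [0°, 360°): 231.479°.

231.5°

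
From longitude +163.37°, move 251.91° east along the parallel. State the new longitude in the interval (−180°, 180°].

Start at +163.37°; shift +251.91° → +415.28°.
+415.28° lies outside (−180°, 180°]; subtract 360° → +55.28°.

+55.28°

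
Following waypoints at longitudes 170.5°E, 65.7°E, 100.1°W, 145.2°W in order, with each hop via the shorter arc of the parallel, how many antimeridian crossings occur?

0

Leg 1: +170.5° → +65.7°, shortest Δλ = -104.8° (west) — does not cross 180°.
Leg 2: +65.7° → -100.1°, shortest Δλ = -165.8° (west) — does not cross 180°.
Leg 3: -100.1° → -145.2°, shortest Δλ = -45.1° (west) — does not cross 180°.
Total crossings: 0.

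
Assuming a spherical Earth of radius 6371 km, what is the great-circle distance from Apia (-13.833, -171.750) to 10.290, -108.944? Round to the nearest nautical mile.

Δλ = -108.944 − -171.750 = 62.806°.
Δφ = 10.290 − -13.833 = 24.123°.
a = sin²(Δφ/2) + cos φ₁ · cos φ₂ · sin²(Δλ/2) = 0.303048.
c = 2·atan2(√a, √(1−a)) = 1.16592 rad → d = 6371·c ≈ 7428.09 km ≈ 4010.85 nmi.

4011 nmi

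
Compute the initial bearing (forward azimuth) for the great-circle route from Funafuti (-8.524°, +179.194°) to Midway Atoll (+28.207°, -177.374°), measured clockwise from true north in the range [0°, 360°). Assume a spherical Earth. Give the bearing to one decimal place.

5.0°

Δλ = -177.374 − 179.194 = -356.568°; wrapped into (−180°, 180°]: 3.432°.
θ = atan2( sin Δλ · cos φ₂ , cos φ₁ · sin φ₂ − sin φ₁ · cos φ₂ · cos Δλ )
  = atan2(0.05275, 0.59782) = 5.043° → normalised to [0°, 360°): 5.043°.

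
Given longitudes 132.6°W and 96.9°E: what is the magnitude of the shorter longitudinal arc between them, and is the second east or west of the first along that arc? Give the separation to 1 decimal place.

130.5° west

Raw difference: 96.9 − -132.6 = 229.5°.
Normalise into (−180°, 180°]: 229.5° − 360° = -130.5°.
Negative ⇒ the second point lies to the west; separation 130.5°.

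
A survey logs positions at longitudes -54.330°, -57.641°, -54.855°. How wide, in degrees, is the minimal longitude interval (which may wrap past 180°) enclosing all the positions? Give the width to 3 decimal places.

3.311°

Sort the longitudes: -57.641°, -54.855°, -54.330°.
Eastward gaps between consecutive values (wrapping around): 2.786°, 0.525°, 356.689°.
Largest gap = 356.689° ⇒ minimal covering band is its complement: 360° − 356.689° = 3.311°.
Band runs from -57.641° eastward to -54.330°.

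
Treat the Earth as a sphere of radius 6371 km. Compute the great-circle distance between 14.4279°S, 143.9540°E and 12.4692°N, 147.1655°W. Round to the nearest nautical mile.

Δλ = -147.1655 − 143.9540 = -291.1195°; wrapped into (−180°, 180°]: 68.8805°.
Δφ = 12.4692 − -14.4279 = 26.8971°.
a = sin²(Δφ/2) + cos φ₁ · cos φ₂ · sin²(Δλ/2) = 0.356539.
c = 2·atan2(√a, √(1−a)) = 1.27978 rad → d = 6371·c ≈ 8153.50 km ≈ 4402.54 nmi.

4403 nmi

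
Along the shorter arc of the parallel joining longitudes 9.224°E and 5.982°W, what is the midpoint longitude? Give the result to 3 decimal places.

1.621°E

Signed shortest Δλ from +9.224° to -5.982° is -15.206°.
Midpoint longitude = +9.224° + (-15.206°)/2 = +9.224° − 7.603° = +1.621°.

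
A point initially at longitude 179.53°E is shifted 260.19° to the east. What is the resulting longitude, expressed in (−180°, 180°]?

Start at +179.53°; shift +260.19° → +439.72°.
+439.72° lies outside (−180°, 180°]; subtract 360° → +79.72°.

79.72°E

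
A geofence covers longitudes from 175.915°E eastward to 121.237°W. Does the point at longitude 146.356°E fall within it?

Band width going east from +175.915° to -121.237°: ((-121.237 − 175.915) mod 360) = 62.848°.
Offset of +146.356° east of the west edge: ((146.356 − 175.915) mod 360) = 330.441°.
330.441° > 62.848° ⇒ outside.

No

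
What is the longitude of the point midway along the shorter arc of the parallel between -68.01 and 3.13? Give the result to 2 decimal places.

Signed shortest Δλ from -68.01° to +3.13° is +71.14°.
Midpoint longitude = -68.01° + (+71.14°)/2 = -68.01° + 35.57° = -32.44°.

-32.44°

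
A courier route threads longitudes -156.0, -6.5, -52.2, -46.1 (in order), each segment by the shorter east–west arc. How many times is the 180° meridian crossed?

Leg 1: -156.0° → -6.5°, shortest Δλ = 149.5° (east) — does not cross 180°.
Leg 2: -6.5° → -52.2°, shortest Δλ = -45.7° (west) — does not cross 180°.
Leg 3: -52.2° → -46.1°, shortest Δλ = 6.1° (east) — does not cross 180°.
Total crossings: 0.

0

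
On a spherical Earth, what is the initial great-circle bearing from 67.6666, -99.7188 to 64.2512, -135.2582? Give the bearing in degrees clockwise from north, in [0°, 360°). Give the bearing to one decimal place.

Δλ = -135.2582 − -99.7188 = -35.5394°.
θ = atan2( sin Δλ · cos φ₂ , cos φ₁ · sin φ₂ − sin φ₁ · cos φ₂ · cos Δλ )
  = atan2(-0.25252, 0.01528) = -86.537° → normalised to [0°, 360°): 273.463°.

273.5°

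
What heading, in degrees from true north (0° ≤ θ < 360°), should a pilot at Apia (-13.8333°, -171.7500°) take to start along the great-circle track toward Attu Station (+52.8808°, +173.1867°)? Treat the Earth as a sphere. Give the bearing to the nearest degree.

Δλ = 173.1867 − -171.7500 = 344.9367°; wrapped into (−180°, 180°]: -15.0633°.
θ = atan2( sin Δλ · cos φ₂ , cos φ₁ · sin φ₂ − sin φ₁ · cos φ₂ · cos Δλ )
  = atan2(-0.15683, 0.91359) = -9.741° → normalised to [0°, 360°): 350.259°.

350°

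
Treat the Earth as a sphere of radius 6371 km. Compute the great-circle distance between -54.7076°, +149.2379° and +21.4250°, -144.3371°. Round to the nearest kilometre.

10537 km

Δλ = -144.3371 − 149.2379 = -293.5750°; wrapped into (−180°, 180°]: 66.4250°.
Δφ = 21.4250 − -54.7076 = 76.1326°.
a = sin²(Δφ/2) + cos φ₁ · cos φ₂ · sin²(Δλ/2) = 0.541523.
c = 2·atan2(√a, √(1−a)) = 1.65394 rad → d = 6371·c ≈ 10537.24 km.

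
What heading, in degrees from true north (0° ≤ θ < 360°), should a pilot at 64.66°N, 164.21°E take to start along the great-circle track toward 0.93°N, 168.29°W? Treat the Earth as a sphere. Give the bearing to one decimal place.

149.8°

Δλ = -168.29 − 164.21 = -332.50°; wrapped into (−180°, 180°]: 27.50°.
θ = atan2( sin Δλ · cos φ₂ , cos φ₁ · sin φ₂ − sin φ₁ · cos φ₂ · cos Δλ )
  = atan2(0.46169, -0.79461) = 149.842° → normalised to [0°, 360°): 149.842°.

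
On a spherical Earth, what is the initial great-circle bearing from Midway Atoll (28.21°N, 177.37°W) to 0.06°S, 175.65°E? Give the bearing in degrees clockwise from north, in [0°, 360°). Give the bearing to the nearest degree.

Δλ = 175.65 − -177.37 = 353.02°; wrapped into (−180°, 180°]: -6.98°.
θ = atan2( sin Δλ · cos φ₂ , cos φ₁ · sin φ₂ − sin φ₁ · cos φ₂ · cos Δλ )
  = atan2(-0.12152, -0.47012) = -165.507° → normalised to [0°, 360°): 194.493°.

194°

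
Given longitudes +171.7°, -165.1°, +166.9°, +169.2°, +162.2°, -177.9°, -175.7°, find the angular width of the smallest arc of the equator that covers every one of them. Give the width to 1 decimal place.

Sort the longitudes: -177.9°, -175.7°, -165.1°, +162.2°, +166.9°, +169.2°, +171.7°.
Eastward gaps between consecutive values (wrapping around): 2.2°, 10.6°, 327.3°, 4.7°, 2.3°, 2.5°, 10.4°.
Largest gap = 327.3° ⇒ minimal covering band is its complement: 360° − 327.3° = 32.7°.
Band runs from +162.2° eastward to -165.1°, crossing the antimeridian.

32.7°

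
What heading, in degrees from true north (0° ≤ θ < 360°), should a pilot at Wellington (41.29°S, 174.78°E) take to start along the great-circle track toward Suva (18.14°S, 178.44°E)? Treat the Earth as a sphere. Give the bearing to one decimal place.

8.8°

Δλ = 178.44 − 174.78 = 3.66°.
θ = atan2( sin Δλ · cos φ₂ , cos φ₁ · sin φ₂ − sin φ₁ · cos φ₂ · cos Δλ )
  = atan2(0.06066, 0.39186) = 8.800° → normalised to [0°, 360°): 8.800°.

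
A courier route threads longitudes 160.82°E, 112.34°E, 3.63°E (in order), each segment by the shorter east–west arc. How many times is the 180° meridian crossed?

0

Leg 1: +160.82° → +112.34°, shortest Δλ = -48.48° (west) — does not cross 180°.
Leg 2: +112.34° → +3.63°, shortest Δλ = -108.71° (west) — does not cross 180°.
Total crossings: 0.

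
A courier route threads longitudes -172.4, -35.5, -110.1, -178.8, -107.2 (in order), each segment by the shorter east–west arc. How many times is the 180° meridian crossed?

Leg 1: -172.4° → -35.5°, shortest Δλ = 136.9° (east) — does not cross 180°.
Leg 2: -35.5° → -110.1°, shortest Δλ = -74.6° (west) — does not cross 180°.
Leg 3: -110.1° → -178.8°, shortest Δλ = -68.7° (west) — does not cross 180°.
Leg 4: -178.8° → -107.2°, shortest Δλ = 71.6° (east) — does not cross 180°.
Total crossings: 0.

0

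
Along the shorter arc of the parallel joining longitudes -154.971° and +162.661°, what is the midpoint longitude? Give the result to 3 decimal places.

-176.155°

Signed shortest Δλ from -154.971° to +162.661° is -42.368°.
Midpoint longitude = -154.971° + (-42.368°)/2 = -154.971° − 21.184° = -176.155°.
(The naïve average (-154.971 + +162.661)/2 = 3.845° is on the wrong side of the globe.)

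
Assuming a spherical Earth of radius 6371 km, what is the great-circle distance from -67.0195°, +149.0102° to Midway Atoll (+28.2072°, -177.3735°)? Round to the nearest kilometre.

Δλ = -177.3735 − 149.0102 = -326.3837°; wrapped into (−180°, 180°]: 33.6163°.
Δφ = 28.2072 − -67.0195 = 95.2267°.
a = sin²(Δφ/2) + cos φ₁ · cos φ₂ · sin²(Δλ/2) = 0.574317.
c = 2·atan2(√a, √(1−a)) = 1.71998 rad → d = 6371·c ≈ 10958.02 km.

10958 km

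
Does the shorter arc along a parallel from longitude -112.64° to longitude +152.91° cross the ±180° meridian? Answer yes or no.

Yes

Naïve |152.91 − -112.64| = 265.55° > 180°, so the shorter arc goes the other way round — across 180°.
Signed shortest Δλ = ((152.91 − -112.64 + 180) mod 360) − 180 = -94.45°.
Going west by 94.45° from -112.64° passes through 180° before reaching +152.91°.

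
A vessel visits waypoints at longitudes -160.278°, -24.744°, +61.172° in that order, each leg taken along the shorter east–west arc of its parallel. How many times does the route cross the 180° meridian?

0

Leg 1: -160.278° → -24.744°, shortest Δλ = 135.534° (east) — does not cross 180°.
Leg 2: -24.744° → +61.172°, shortest Δλ = 85.916° (east) — does not cross 180°.
Total crossings: 0.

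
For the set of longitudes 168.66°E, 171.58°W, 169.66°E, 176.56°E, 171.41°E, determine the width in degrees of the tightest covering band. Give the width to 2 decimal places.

Sort the longitudes: -171.58°, +168.66°, +169.66°, +171.41°, +176.56°.
Eastward gaps between consecutive values (wrapping around): 340.24°, 1.00°, 1.75°, 5.15°, 11.86°.
Largest gap = 340.24° ⇒ minimal covering band is its complement: 360° − 340.24° = 19.76°.
Band runs from +168.66° eastward to -171.58°, crossing the antimeridian.

19.76°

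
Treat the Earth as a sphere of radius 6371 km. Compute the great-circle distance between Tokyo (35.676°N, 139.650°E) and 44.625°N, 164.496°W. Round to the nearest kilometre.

Δλ = -164.496 − 139.650 = -304.146°; wrapped into (−180°, 180°]: 55.854°.
Δφ = 44.625 − 35.676 = 8.949°.
a = sin²(Δφ/2) + cos φ₁ · cos φ₂ · sin²(Δλ/2) = 0.132902.
c = 2·atan2(√a, √(1−a)) = 0.74632 rad → d = 6371·c ≈ 4754.78 km.

4755 km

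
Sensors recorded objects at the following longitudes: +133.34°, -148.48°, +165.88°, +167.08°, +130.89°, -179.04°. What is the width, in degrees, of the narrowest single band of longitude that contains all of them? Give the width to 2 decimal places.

Sort the longitudes: -179.04°, -148.48°, +130.89°, +133.34°, +165.88°, +167.08°.
Eastward gaps between consecutive values (wrapping around): 30.56°, 279.37°, 2.45°, 32.54°, 1.20°, 13.88°.
Largest gap = 279.37° ⇒ minimal covering band is its complement: 360° − 279.37° = 80.63°.
Band runs from +130.89° eastward to -148.48°, crossing the antimeridian.

80.63°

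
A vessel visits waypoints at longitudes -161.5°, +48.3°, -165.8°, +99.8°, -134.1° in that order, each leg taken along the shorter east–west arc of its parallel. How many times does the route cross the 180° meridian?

4

Leg 1: -161.5° → +48.3°, shortest Δλ = -150.2° (west) — crosses 180°.
Leg 2: +48.3° → -165.8°, shortest Δλ = 145.9° (east) — crosses 180°.
Leg 3: -165.8° → +99.8°, shortest Δλ = -94.4° (west) — crosses 180°.
Leg 4: +99.8° → -134.1°, shortest Δλ = 126.1° (east) — crosses 180°.
Total crossings: 4.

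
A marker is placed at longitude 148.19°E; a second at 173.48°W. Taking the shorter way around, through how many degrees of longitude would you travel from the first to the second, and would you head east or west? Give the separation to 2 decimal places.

Raw difference: -173.48 − 148.19 = -321.67°.
Normalise into (−180°, 180°]: -321.67° + 360° = 38.33°.
Positive ⇒ the second point lies to the east; separation 38.33°.

38.33° east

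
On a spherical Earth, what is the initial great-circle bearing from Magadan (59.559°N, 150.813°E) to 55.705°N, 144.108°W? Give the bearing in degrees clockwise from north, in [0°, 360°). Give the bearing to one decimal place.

67.3°

Δλ = -144.108 − 150.813 = -294.921°; wrapped into (−180°, 180°]: 65.079°.
θ = atan2( sin Δλ · cos φ₂ , cos φ₁ · sin φ₂ − sin φ₁ · cos φ₂ · cos Δλ )
  = atan2(0.51099, 0.21387) = 67.288° → normalised to [0°, 360°): 67.288°.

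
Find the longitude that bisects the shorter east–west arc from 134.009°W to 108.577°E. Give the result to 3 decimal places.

167.284°E

Signed shortest Δλ from -134.009° to +108.577° is -117.414°.
Midpoint longitude = -134.009° + (-117.414°)/2 = -134.009° − 58.707° = -192.716°.
Normalise into (−180°, 180°]: +167.284°.
(The naïve average (-134.009 + +108.577)/2 = -12.716° is on the wrong side of the globe.)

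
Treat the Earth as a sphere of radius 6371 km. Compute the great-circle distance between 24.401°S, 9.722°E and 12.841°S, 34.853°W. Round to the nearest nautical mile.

Δλ = -34.853 − 9.722 = -44.575°.
Δφ = -12.841 − -24.401 = 11.560°.
a = sin²(Δφ/2) + cos φ₁ · cos φ₂ · sin²(Δλ/2) = 0.137852.
c = 2·atan2(√a, √(1−a)) = 0.76078 rad → d = 6371·c ≈ 4846.96 km ≈ 2617.15 nmi.

2617 nmi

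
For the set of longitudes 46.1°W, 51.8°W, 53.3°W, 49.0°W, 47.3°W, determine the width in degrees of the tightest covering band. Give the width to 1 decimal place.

Sort the longitudes: -53.3°, -51.8°, -49.0°, -47.3°, -46.1°.
Eastward gaps between consecutive values (wrapping around): 1.5°, 2.8°, 1.7°, 1.2°, 352.8°.
Largest gap = 352.8° ⇒ minimal covering band is its complement: 360° − 352.8° = 7.2°.
Band runs from -53.3° eastward to -46.1°.

7.2°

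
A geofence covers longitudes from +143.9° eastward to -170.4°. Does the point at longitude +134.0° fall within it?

No

Band width going east from +143.9° to -170.4°: ((-170.4 − 143.9) mod 360) = 45.7°.
Offset of +134.0° east of the west edge: ((134.0 − 143.9) mod 360) = 350.1°.
350.1° > 45.7° ⇒ outside.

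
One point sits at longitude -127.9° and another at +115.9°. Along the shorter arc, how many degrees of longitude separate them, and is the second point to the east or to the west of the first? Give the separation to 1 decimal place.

Raw difference: 115.9 − -127.9 = 243.8°.
Normalise into (−180°, 180°]: 243.8° − 360° = -116.2°.
Negative ⇒ the second point lies to the west; separation 116.2°.

116.2° west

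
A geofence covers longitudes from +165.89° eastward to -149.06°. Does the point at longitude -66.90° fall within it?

No

Band width going east from +165.89° to -149.06°: ((-149.06 − 165.89) mod 360) = 45.05°.
Offset of -66.90° east of the west edge: ((-66.90 − 165.89) mod 360) = 127.21°.
127.21° > 45.05° ⇒ outside.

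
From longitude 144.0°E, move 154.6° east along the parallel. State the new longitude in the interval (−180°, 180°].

Start at +144.0°; shift +154.6° → +298.6°.
+298.6° lies outside (−180°, 180°]; subtract 360° → -61.4°.

61.4°W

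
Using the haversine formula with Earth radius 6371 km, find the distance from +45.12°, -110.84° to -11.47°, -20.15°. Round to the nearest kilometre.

Δλ = -20.15 − -110.84 = 90.69°.
Δφ = -11.47 − 45.12 = -56.59°.
a = sin²(Δφ/2) + cos φ₁ · cos φ₂ · sin²(Δλ/2) = 0.574617.
c = 2·atan2(√a, √(1−a)) = 1.72059 rad → d = 6371·c ≈ 10961.88 km.

10962 km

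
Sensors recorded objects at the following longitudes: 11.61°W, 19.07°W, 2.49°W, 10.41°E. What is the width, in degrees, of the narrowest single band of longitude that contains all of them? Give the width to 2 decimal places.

29.48°

Sort the longitudes: -19.07°, -11.61°, -2.49°, +10.41°.
Eastward gaps between consecutive values (wrapping around): 7.46°, 9.12°, 12.90°, 330.52°.
Largest gap = 330.52° ⇒ minimal covering band is its complement: 360° − 330.52° = 29.48°.
Band runs from -19.07° eastward to +10.41°.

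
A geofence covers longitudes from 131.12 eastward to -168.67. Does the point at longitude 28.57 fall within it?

No

Band width going east from +131.12° to -168.67°: ((-168.67 − 131.12) mod 360) = 60.21°.
Offset of +28.57° east of the west edge: ((28.57 − 131.12) mod 360) = 257.45°.
257.45° > 60.21° ⇒ outside.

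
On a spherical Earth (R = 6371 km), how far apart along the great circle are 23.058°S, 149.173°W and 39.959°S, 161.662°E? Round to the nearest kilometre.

Δλ = 161.662 − -149.173 = 310.835°; wrapped into (−180°, 180°]: -49.165°.
Δφ = -39.959 − -23.058 = -16.901°.
a = sin²(Δφ/2) + cos φ₁ · cos φ₂ · sin²(Δλ/2) = 0.143648.
c = 2·atan2(√a, √(1−a)) = 0.77745 rad → d = 6371·c ≈ 4953.14 km.

4953 km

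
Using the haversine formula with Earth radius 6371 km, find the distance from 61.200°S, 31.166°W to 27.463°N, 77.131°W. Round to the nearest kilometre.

Δλ = -77.131 − -31.166 = -45.965°.
Δφ = 27.463 − -61.200 = 88.663°.
a = sin²(Δφ/2) + cos φ₁ · cos φ₂ · sin²(Δλ/2) = 0.553501.
c = 2·atan2(√a, √(1−a)) = 1.67800 rad → d = 6371·c ≈ 10690.56 km.

10691 km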